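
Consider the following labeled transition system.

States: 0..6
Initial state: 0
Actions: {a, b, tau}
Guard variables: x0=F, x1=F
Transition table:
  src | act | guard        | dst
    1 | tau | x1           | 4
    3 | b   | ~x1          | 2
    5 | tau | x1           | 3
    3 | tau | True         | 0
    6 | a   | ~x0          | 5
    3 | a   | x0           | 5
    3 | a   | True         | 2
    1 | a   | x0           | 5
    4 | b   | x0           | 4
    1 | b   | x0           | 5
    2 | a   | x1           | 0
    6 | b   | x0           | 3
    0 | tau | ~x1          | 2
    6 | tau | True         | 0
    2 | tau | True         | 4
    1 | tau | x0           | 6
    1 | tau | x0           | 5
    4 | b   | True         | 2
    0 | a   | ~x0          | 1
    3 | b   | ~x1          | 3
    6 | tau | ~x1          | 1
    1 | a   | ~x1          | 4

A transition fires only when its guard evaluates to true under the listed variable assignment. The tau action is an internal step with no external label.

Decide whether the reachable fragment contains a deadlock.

Reachable = {0,1,2,4}
  0: a→1  tau→2  [2 out]
  1: a→4  [1 out]
  2: tau→4  [1 out]
  4: b→2  [1 out]

Answer: DEADLOCK-FREE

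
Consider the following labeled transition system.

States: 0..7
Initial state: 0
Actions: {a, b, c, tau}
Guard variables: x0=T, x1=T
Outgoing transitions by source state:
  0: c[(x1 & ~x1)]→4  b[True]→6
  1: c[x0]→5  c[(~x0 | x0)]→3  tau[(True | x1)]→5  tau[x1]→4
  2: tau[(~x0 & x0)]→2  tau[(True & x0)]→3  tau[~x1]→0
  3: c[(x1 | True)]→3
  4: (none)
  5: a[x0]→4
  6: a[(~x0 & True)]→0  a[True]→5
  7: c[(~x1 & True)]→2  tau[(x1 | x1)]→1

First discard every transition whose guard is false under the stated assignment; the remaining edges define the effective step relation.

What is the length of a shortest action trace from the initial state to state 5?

Answer: 2

Trace:
BFS to 5:
  Layer 0: {0}
  Layer 1: {6}
  Layer 2: {5}
depth(5)=2, e.g. b·a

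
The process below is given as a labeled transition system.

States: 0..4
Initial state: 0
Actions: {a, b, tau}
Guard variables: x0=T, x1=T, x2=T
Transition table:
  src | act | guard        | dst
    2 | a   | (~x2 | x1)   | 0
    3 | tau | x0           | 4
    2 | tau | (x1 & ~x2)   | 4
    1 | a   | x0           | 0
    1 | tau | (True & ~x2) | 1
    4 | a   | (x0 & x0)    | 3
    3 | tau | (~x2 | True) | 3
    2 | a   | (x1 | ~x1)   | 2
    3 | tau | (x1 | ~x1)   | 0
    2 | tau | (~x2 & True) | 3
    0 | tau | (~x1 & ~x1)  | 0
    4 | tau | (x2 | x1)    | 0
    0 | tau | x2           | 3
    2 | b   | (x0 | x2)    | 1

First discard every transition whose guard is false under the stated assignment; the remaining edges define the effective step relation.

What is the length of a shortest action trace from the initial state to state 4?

BFS to 4:
  Layer 0: {0}
  Layer 1: {3}
  Layer 2: {4}
depth(4)=2, e.g. tau·tau

Answer: 2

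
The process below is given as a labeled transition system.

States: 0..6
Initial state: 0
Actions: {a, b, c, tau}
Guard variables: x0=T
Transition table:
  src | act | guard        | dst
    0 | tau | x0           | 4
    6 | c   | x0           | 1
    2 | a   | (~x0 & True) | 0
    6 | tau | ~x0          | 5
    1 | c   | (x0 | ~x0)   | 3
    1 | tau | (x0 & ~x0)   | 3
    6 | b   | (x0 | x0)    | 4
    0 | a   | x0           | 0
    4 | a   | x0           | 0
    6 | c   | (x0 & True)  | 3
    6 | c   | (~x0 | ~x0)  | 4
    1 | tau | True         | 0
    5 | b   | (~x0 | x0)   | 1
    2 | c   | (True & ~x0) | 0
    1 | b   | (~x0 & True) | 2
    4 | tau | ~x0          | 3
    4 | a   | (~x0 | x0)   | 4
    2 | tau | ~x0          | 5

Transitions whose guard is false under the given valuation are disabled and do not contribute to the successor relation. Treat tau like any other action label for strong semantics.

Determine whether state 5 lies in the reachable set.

Answer: UNREACHABLE

Working:
After dropping false guards: 10 live edges.
Layer 0: {0}
Layer 1: {4}  now seen {0,4}
R = {0,4}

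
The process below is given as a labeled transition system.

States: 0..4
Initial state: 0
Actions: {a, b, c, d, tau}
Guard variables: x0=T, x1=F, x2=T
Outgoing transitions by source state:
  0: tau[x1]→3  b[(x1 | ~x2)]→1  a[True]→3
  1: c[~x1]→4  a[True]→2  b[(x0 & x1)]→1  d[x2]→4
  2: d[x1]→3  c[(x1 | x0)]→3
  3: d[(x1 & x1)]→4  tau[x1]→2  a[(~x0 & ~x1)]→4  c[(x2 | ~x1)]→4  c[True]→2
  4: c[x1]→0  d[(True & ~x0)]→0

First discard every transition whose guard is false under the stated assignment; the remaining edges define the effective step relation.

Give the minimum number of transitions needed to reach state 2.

BFS to 2:
  depth 0: {0}
  depth 1: {3}
  depth 2: {2,4}
first hit 2 at d=2 via a·c

Answer: 2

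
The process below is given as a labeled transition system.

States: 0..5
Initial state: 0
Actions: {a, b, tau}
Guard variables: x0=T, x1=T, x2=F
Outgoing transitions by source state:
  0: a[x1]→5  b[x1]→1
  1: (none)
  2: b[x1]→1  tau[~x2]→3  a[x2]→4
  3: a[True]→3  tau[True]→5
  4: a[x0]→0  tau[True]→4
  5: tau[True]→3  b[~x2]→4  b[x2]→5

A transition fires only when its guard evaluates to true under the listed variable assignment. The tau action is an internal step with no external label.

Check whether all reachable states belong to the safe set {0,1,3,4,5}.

Answer: INVARIANT HOLDS

Analysis:
Allowed set {0,1,3,4,5}
Reach set: {0,1,3,4,5}
  0: ok
  1: ok
  3: ok
  4: ok
  5: ok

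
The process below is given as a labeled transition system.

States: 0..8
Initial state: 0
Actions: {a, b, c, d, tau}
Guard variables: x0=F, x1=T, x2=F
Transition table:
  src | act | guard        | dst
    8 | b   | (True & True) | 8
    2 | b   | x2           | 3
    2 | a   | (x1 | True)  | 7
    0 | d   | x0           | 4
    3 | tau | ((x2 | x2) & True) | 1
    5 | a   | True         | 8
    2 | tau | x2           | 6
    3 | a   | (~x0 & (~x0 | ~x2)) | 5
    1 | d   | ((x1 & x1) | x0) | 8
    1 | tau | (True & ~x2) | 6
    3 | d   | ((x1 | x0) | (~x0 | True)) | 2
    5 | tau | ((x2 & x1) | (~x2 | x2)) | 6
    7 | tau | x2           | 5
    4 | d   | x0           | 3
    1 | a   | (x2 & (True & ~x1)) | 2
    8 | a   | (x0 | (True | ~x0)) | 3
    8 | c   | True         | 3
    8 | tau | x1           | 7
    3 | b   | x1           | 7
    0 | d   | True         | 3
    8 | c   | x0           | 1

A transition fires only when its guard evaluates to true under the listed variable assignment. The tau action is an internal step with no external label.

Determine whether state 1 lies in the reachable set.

13 transition(s) survive guard evaluation.
depth 0: {0}
depth 1: {3}  cumulative {0,3}
depth 2: {2,5,7}  cumulative {0,2,3,5,7}
depth 3: {6,8}  cumulative {0,2,3,5,6,7,8}
Reach set: {0,2,3,5,6,7,8}

Answer: UNREACHABLE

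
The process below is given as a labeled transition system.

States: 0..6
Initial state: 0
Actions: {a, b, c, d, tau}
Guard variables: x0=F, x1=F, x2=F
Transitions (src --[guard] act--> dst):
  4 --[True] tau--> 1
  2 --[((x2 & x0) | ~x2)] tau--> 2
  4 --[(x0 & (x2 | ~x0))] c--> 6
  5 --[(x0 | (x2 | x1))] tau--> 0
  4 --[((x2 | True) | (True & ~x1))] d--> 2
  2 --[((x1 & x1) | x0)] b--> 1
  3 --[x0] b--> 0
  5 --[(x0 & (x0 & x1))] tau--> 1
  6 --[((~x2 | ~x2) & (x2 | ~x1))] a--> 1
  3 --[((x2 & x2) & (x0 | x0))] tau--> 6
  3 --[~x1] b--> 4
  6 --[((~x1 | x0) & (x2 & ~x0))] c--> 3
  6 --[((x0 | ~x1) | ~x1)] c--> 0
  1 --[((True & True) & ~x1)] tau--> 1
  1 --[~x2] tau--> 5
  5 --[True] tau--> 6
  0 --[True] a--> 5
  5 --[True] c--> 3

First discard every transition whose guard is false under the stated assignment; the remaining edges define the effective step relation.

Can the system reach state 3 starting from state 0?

Answer: REACHABLE

Working:
Guard filter leaves 11 enabled edge(s).
Layer 0: {0}
Layer 1: {5}  cumulative {0,5}
Layer 2: {3,6}  cumulative {0,3,5,6}
Layer 3: {1,4}  cumulative {0,1,3,4,5,6}
Layer 4: {2}  cumulative {0,1,2,3,4,5,6}
R = {0,1,2,3,4,5,6}
trace reaching 3: a·c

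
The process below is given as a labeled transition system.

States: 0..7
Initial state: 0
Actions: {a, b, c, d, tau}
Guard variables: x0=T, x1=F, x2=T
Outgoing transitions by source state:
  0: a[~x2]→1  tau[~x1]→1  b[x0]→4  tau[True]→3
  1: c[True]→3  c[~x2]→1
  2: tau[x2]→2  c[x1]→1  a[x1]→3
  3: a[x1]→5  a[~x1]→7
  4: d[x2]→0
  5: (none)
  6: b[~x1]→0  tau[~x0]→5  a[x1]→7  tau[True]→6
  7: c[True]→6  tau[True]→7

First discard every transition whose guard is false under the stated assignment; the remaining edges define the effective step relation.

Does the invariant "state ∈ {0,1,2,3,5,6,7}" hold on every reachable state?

Inv-set: {0,1,2,3,5,6,7}
Reach set: {0,1,3,4,6,7}
  0: ✓
  1: ✓
  3: ✓
  4: ✗ unsafe
  6: ✓
  7: ✓
reach 4 via b — violates

Answer: INVARIANT VIOLATED at state 4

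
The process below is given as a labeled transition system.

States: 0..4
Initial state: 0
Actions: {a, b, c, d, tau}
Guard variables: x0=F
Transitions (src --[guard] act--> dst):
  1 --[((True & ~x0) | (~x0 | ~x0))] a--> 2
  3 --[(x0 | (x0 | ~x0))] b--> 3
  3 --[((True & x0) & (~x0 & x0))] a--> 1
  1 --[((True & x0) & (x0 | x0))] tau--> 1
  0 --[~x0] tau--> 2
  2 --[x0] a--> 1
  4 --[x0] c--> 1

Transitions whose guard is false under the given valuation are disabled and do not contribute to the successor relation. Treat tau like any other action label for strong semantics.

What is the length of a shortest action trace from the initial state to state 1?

Answer: UNREACHABLE

Trace:
Breadth-first toward 1:
  L0 = {0}
  L1 = {2}
1 never appears.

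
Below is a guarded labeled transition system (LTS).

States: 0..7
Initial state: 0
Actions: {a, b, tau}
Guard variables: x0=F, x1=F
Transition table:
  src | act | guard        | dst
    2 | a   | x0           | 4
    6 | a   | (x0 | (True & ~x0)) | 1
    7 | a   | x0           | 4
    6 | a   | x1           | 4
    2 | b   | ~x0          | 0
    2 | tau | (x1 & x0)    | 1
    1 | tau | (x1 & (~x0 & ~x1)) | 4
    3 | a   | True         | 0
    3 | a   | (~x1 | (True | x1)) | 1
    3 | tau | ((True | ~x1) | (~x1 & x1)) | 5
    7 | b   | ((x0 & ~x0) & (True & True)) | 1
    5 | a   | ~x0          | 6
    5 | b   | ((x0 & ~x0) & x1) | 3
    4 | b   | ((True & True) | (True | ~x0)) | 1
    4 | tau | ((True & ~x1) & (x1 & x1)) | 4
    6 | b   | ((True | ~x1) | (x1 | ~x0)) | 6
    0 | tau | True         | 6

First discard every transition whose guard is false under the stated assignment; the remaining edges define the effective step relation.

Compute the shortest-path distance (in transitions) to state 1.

Answer: 2

Analysis:
BFS to 1:
  Layer 0: {0}
  Layer 1: {6}
  Layer 2: {1}
1 enters at depth 2; path tau·a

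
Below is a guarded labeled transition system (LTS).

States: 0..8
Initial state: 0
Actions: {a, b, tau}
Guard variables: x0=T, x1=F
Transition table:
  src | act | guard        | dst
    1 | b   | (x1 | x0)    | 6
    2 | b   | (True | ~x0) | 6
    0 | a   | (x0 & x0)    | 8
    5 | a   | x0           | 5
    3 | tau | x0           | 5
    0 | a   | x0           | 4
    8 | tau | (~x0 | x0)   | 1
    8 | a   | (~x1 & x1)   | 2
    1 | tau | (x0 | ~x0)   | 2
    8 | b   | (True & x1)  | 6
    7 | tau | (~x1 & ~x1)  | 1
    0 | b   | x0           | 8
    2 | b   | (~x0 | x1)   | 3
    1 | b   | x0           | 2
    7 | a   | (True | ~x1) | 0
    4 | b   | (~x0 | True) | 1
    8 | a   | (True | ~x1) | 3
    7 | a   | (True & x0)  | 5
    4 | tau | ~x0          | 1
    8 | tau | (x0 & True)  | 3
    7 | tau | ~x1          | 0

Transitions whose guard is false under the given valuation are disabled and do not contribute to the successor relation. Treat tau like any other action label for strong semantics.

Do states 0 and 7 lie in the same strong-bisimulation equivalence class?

Compute ~ classes (split until stable):
  P[0] = {{0,1,2,3,4,5,6,7,8}}
  P[1] = {{0},{1},{2,4},{3},{5},{6},{7,8}}
  P[2] = {{0},{1},{2},{3},{4},{5},{6},{7},{8}}
Fixed point at round 3; 9 class(es).
0∈{0}, 7∈{7}

Answer: NOT BISIMILAR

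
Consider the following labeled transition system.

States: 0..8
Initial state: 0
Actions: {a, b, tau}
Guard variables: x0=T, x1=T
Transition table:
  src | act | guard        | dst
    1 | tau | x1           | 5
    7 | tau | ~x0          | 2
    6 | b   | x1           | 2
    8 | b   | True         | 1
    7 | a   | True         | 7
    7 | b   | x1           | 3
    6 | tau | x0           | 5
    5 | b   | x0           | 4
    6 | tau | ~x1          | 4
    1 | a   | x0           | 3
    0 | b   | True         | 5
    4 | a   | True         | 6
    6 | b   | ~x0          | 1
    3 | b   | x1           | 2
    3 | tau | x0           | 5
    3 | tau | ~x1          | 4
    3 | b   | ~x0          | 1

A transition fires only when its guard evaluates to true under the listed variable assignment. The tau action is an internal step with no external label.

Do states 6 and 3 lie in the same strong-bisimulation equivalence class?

Bisimulation quotient by refinement:
  π0 = {{0,1,2,3,4,5,6,7,8}}
  π1 = {{0,5,8},{1},{2},{3,6},{4},{7}}
  π2 = {{0},{1},{2},{3,6},{4},{5},{7},{8}}
stable after 3 split(s): 8 block(s)
6∈{3,6}, 3∈{3,6}

Answer: BISIMILAR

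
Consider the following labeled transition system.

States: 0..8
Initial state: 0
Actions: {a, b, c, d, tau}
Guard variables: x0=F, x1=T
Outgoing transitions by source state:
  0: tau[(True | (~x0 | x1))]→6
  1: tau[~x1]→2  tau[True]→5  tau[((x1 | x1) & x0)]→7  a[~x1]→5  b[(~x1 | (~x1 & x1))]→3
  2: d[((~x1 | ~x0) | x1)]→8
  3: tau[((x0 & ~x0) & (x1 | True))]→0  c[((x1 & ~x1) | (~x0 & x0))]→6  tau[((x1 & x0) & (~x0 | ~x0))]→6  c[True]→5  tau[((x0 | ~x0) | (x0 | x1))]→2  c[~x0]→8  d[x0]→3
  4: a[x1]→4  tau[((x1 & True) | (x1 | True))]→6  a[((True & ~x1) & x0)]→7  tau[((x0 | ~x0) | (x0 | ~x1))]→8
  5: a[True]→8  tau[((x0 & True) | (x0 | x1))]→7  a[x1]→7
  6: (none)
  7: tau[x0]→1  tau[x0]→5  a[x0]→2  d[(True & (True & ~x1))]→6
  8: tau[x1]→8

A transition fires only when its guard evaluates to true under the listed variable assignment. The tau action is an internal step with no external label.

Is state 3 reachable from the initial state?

Guard filter leaves 13 enabled edge(s).
depth 0: {0}
depth 1: {6}  total {0,6}
R = {0,6}

Answer: UNREACHABLE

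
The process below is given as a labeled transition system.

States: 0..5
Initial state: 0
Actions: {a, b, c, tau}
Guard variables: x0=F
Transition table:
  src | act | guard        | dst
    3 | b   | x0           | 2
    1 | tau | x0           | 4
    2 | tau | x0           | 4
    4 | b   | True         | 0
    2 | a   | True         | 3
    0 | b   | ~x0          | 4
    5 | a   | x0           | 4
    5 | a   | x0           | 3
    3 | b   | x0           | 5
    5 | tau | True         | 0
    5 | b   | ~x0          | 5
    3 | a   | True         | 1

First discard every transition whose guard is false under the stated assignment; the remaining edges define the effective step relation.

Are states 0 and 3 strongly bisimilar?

Answer: NOT BISIMILAR

Analysis:
Bisimulation quotient by refinement:
  P[0] = {{0,1,2,3,4,5}}
  P[1] = {{0,4},{1},{2,3},{5}}
  P[2] = {{0,4},{1},{2},{3},{5}}
5 equivalence class(es) (converged in 3)
[0]={0,4}  [3]={3}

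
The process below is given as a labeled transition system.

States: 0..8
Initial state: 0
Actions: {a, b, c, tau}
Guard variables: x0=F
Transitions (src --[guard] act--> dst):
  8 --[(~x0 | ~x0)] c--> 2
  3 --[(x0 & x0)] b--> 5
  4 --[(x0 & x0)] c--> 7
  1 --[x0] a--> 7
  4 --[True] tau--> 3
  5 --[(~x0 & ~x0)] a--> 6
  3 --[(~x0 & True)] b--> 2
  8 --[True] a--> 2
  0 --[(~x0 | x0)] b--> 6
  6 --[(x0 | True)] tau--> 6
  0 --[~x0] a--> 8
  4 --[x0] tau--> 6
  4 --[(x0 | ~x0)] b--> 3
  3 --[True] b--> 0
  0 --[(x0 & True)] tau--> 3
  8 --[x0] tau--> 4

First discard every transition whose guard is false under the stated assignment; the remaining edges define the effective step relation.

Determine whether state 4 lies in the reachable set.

Answer: UNREACHABLE

Trace:
After dropping false guards: 10 live edges.
Layer 0: {0}
Layer 1: {6,8}  cumulative {0,6,8}
Layer 2: {2}  cumulative {0,2,6,8}
Reach set: {0,2,6,8}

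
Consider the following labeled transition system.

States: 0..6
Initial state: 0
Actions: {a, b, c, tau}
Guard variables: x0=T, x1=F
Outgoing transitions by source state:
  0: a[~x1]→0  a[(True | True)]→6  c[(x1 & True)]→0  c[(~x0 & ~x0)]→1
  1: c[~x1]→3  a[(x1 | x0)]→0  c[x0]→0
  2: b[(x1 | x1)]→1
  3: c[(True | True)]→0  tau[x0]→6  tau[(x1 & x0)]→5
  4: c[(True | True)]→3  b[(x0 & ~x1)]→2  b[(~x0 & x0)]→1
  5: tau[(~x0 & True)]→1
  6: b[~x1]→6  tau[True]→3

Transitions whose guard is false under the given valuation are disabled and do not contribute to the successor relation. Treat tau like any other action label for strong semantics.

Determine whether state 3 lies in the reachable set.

Answer: REACHABLE

Analysis:
11 transition(s) survive guard evaluation.
L0 = {0}
L1 = {6}  total {0,6}
L2 = {3}  total {0,3,6}
Reach set: {0,3,6}
Path to 3: a·tau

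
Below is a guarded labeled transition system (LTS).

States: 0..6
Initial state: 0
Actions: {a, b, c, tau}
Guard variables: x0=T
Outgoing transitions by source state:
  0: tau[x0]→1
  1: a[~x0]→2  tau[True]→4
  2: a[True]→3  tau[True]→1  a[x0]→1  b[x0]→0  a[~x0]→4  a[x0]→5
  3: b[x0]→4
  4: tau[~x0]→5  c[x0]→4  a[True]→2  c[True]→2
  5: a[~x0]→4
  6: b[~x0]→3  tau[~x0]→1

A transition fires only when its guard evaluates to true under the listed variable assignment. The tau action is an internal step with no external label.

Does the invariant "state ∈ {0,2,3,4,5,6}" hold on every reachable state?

Allowed set {0,2,3,4,5,6}
R = {0,1,2,3,4,5}
  0: safe
  1: ✗ unsafe
  2: safe
  3: safe
  4: safe
  5: safe
witness against invariant: tau → 1

Answer: INVARIANT VIOLATED at state 1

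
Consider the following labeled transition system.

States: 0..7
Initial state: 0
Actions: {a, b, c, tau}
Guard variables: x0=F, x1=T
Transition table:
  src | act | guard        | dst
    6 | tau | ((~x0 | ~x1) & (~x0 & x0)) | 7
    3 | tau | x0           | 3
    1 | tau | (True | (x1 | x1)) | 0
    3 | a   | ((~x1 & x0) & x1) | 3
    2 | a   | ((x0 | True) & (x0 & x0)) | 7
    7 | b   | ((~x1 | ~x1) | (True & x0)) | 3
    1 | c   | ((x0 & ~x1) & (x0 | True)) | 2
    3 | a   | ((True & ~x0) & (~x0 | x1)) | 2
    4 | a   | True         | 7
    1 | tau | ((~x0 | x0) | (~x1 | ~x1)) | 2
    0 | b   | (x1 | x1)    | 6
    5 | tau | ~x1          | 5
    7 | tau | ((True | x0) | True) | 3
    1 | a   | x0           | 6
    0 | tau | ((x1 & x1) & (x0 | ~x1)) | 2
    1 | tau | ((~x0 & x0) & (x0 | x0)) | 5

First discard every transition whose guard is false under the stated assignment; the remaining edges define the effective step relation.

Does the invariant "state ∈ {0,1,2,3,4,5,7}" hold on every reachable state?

Allowed set {0,1,2,3,4,5,7}
Reach set: {0,6}
  0: ok
  6: VIOLATES
reach 6 via b — violates

Answer: INVARIANT VIOLATED at state 6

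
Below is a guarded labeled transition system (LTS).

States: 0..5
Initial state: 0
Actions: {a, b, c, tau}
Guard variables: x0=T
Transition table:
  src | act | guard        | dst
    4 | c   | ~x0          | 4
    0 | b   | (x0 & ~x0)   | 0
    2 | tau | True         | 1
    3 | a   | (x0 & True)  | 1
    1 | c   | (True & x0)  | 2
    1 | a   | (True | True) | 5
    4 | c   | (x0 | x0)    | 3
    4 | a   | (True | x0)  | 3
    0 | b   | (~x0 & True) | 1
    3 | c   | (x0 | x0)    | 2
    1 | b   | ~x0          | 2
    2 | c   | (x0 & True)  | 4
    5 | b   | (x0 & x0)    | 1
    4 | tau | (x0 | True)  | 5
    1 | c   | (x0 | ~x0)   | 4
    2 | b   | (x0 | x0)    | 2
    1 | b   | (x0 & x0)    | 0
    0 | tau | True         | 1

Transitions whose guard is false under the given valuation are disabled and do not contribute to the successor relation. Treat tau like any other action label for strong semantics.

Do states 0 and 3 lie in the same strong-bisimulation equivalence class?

Answer: NOT BISIMILAR

Analysis:
Bisimulation quotient by refinement:
  round 0: {{0,1,2,3,4,5}}
  round 1: {{0},{1},{2},{3},{4},{5}}
Fixed point at round 2; 6 class(es).
class of 0: {0}; class of 3: {3}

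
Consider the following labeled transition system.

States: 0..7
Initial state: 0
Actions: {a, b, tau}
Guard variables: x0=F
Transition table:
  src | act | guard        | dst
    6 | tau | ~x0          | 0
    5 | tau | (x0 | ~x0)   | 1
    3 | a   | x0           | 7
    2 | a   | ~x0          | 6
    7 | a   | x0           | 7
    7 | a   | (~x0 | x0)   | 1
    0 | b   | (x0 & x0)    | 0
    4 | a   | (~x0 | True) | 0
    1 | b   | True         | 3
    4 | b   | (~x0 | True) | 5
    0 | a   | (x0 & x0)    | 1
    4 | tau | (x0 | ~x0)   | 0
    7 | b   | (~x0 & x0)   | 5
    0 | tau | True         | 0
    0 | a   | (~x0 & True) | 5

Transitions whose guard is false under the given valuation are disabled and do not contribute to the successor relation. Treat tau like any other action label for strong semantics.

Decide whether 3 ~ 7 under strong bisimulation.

Answer: NOT BISIMILAR

Working:
Bisimulation quotient by refinement:
  π0 = {{0,1,2,3,4,5,6,7}}
  π1 = {{0},{1},{2,7},{3},{4},{5,6}}
  π2 = {{0},{1},{2},{3},{4},{5},{6},{7}}
8 equivalence class(es) (converged in 3)
[3]={3}  [7]={7}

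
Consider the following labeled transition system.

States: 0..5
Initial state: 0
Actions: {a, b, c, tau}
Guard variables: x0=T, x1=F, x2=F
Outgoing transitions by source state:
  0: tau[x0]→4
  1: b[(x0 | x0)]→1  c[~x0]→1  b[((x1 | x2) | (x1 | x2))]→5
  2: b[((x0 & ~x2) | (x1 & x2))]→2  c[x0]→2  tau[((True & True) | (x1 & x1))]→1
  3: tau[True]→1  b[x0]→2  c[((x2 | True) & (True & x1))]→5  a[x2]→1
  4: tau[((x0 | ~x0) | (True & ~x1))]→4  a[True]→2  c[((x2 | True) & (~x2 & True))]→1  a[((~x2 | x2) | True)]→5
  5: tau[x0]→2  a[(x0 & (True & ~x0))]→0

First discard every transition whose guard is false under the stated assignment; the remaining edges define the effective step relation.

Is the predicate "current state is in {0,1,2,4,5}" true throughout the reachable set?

Answer: INVARIANT HOLDS

Trace:
Allowed set {0,1,2,4,5}
Reach set: {0,1,2,4,5}
  0: ok
  1: ok
  2: ok
  4: ok
  5: ok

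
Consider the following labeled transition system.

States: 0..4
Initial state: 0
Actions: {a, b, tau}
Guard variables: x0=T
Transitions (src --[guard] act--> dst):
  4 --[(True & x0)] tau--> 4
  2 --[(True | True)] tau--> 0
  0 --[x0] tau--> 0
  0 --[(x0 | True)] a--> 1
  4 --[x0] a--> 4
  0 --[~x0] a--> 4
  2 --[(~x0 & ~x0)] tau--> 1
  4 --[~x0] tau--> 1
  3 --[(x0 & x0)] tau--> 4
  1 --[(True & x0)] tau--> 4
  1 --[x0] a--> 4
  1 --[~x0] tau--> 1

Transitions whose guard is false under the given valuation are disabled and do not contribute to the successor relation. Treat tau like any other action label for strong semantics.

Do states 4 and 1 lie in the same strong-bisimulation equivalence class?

Refine partition for ~:
  round 0: {{0,1,2,3,4}}
  round 1: {{0,1,4},{2,3}}
stable after 2 split(s): 2 block(s)
[4]={0,1,4}  [1]={0,1,4}

Answer: BISIMILAR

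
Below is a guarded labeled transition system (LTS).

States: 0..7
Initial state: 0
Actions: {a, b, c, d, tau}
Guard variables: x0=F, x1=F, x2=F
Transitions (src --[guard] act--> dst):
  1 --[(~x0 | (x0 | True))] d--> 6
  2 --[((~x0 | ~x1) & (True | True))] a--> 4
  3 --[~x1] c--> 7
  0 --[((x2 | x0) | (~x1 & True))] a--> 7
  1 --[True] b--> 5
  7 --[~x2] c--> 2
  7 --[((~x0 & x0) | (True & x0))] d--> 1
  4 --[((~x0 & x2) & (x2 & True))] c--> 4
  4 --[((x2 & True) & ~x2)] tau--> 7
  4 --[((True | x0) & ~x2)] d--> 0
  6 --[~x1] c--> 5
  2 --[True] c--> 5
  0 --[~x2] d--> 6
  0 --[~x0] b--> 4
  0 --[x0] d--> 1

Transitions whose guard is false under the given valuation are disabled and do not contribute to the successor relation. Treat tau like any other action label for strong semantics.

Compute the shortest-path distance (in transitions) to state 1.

Breadth-first toward 1:
  L0 = {0}
  L1 = {4,6,7}
  L2 = {2,5}
1 never appears.

Answer: UNREACHABLE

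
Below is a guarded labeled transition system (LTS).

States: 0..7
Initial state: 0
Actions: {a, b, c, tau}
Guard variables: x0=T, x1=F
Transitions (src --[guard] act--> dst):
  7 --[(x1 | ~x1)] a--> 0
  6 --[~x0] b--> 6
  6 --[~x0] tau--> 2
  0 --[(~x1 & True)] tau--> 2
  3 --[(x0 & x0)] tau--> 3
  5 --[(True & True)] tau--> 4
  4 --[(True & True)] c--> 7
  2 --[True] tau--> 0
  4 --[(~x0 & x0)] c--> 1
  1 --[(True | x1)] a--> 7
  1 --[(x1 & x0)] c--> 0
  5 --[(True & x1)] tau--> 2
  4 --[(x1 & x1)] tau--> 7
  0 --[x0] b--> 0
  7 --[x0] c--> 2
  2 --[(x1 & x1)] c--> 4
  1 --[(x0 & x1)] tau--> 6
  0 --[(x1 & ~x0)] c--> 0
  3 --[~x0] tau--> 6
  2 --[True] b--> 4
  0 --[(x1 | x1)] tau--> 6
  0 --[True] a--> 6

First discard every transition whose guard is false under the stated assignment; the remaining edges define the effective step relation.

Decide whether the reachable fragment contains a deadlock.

Answer: DEADLOCK at state 6

Working:
R = {0,2,4,6,7}
  0: a→6  b→0  tau→2  [3 exit(s)]
  2: b→4  tau→0  [2 exit(s)]
  4: c→7  [1 exit(s)]
  6: ∅  [deadlock]
  7: a→0  c→2  [2 exit(s)]
Path to 6: a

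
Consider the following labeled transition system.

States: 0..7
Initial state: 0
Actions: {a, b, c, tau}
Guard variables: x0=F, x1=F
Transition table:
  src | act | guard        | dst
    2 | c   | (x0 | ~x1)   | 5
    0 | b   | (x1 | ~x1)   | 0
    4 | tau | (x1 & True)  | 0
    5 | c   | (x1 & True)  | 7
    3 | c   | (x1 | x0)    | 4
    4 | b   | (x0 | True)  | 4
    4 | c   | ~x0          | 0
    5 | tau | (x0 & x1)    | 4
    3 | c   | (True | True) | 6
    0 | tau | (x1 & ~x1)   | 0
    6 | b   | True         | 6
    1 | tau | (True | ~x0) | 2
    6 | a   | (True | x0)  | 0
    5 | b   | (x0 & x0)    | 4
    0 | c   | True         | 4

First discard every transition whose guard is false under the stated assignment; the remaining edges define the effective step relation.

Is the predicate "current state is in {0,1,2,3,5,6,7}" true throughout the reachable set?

Answer: INVARIANT VIOLATED at state 4

Analysis:
Allowed set {0,1,2,3,5,6,7}
Reachable = {0,4}
  0: safe
  4: outside
counterexample path to 4: c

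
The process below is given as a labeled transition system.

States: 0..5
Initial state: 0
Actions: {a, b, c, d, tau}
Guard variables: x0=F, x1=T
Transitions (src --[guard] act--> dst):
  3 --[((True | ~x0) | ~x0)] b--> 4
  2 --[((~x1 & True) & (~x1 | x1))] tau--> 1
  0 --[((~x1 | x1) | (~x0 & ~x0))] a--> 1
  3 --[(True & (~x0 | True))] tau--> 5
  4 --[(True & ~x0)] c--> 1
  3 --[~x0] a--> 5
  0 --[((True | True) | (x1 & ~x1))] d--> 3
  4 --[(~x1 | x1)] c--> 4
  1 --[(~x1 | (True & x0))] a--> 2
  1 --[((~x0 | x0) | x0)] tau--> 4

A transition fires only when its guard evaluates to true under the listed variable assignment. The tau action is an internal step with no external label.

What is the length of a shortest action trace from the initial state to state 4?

Answer: 2

Trace:
Layered search for 4:
  Layer 0: {0}
  Layer 1: {1,3}
  Layer 2: {4,5}
depth(4)=2, e.g. a·tau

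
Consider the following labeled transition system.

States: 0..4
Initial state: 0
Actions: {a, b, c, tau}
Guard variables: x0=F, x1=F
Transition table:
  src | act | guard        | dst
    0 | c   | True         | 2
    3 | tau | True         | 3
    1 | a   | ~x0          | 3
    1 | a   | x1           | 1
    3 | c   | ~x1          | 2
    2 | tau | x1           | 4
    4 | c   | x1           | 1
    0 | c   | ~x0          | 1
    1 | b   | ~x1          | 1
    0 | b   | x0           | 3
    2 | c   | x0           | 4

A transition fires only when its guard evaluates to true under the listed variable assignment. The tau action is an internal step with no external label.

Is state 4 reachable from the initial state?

Guard filter leaves 6 enabled edge(s).
Layer 0: {0}
Layer 1: {1,2}  cumulative {0,1,2}
Layer 2: {3}  cumulative {0,1,2,3}
Reachable = {0,1,2,3}

Answer: UNREACHABLE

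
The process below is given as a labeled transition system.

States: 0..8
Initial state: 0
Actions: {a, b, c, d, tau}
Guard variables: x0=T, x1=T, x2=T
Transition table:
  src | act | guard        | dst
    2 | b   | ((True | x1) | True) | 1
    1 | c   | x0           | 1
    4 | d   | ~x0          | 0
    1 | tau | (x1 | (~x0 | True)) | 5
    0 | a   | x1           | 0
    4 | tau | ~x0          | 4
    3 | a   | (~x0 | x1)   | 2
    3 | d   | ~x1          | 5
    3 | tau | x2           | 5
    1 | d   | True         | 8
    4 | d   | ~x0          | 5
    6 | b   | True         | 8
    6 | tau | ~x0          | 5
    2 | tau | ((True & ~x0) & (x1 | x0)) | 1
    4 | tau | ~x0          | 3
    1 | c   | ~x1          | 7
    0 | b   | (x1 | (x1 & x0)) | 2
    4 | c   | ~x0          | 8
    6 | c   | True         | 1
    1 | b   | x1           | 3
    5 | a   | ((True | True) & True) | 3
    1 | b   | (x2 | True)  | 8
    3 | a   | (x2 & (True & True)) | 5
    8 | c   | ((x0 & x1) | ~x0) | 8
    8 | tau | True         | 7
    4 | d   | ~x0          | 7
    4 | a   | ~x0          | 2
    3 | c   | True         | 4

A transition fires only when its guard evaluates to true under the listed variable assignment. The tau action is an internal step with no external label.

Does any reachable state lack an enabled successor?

Answer: DEADLOCK at state 4

Analysis:
Reachable = {0,1,2,3,4,5,7,8}
  0: a→0  b→2  [deg 2]
  1: b→3  b→8  c→1  d→8  tau→5  [deg 5]
  2: b→1  [deg 1]
  3: a→2  a→5  c→4  tau→5  [deg 4]
  4: ∅  [deadlock]
  5: a→3  [deg 1]
  7: ∅  [deadlock]
  8: c→8  tau→7  [deg 2]
trace reaching 4: b·b·b·c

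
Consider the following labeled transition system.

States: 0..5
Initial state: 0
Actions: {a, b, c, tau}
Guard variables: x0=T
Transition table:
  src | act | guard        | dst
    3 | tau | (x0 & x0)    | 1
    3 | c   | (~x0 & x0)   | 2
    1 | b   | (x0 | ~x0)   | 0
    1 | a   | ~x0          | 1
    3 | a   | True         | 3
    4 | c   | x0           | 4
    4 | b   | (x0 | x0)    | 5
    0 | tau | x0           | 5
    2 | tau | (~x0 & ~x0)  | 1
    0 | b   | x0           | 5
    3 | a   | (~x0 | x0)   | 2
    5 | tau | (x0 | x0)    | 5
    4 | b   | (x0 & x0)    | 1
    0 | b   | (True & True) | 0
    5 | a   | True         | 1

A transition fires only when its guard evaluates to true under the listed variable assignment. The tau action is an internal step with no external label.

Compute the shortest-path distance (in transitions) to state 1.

Breadth-first toward 1:
  L0 = {0}
  L1 = {5}
  L2 = {1}
first hit 1 at d=2 via b·a

Answer: 2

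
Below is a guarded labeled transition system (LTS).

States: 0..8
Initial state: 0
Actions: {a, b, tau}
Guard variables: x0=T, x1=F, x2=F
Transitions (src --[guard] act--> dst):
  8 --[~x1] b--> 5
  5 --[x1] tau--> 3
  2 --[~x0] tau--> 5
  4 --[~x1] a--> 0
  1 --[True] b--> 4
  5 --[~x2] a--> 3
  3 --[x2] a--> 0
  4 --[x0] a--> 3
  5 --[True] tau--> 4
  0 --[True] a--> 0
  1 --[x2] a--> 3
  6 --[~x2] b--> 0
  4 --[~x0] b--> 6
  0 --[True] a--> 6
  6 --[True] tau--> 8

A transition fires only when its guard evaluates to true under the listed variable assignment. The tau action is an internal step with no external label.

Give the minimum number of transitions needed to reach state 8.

Answer: 2

Trace:
Layered search for 8:
  depth 0: {0}
  depth 1: {6}
  depth 2: {8}
8 enters at depth 2; path a·tau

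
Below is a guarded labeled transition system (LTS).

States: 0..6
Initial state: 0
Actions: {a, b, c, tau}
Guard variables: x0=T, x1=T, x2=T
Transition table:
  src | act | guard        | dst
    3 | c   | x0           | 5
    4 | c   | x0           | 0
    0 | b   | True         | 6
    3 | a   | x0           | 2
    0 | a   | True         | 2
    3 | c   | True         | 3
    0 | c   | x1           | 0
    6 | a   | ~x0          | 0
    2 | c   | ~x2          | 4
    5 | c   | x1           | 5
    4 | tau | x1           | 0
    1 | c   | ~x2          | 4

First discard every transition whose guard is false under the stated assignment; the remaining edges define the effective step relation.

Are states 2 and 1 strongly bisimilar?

Compute ~ classes (split until stable):
  P[0] = {{0,1,2,3,4,5,6}}
  P[1] = {{0},{1,2,6},{3},{4},{5}}
stable after 2 split(s): 5 block(s)
2∈{1,2,6}, 1∈{1,2,6}

Answer: BISIMILAR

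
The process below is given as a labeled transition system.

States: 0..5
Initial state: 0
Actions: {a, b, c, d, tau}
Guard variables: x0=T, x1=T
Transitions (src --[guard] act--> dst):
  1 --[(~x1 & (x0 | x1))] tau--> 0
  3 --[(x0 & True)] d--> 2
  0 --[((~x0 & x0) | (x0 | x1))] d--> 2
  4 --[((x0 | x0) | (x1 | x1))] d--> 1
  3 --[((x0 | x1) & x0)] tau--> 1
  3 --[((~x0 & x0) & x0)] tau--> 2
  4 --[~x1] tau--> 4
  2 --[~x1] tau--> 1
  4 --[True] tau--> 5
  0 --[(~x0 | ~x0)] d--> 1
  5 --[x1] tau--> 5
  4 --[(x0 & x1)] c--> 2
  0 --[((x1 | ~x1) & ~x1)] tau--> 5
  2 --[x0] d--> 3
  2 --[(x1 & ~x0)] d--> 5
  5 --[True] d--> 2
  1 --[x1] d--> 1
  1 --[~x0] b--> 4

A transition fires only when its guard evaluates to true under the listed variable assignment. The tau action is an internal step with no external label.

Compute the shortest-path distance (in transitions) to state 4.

Answer: UNREACHABLE

Working:
Layered search for 4:
  L0 = {0}
  L1 = {2}
  L2 = {3}
  L3 = {1}
4 never appears.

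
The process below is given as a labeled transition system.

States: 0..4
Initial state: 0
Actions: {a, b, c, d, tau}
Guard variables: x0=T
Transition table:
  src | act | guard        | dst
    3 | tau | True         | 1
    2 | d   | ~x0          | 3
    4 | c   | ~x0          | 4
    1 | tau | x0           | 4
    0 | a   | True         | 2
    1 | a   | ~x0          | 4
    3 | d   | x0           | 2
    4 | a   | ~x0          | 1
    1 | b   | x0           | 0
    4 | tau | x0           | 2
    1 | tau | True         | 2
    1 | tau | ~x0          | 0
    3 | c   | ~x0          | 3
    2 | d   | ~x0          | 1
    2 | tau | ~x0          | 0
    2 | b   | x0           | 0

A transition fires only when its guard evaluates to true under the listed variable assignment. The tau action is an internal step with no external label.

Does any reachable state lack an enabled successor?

Answer: DEADLOCK-FREE

Trace:
Reach set: {0,2}
  0: a→2  [deg 1]
  2: b→0  [deg 1]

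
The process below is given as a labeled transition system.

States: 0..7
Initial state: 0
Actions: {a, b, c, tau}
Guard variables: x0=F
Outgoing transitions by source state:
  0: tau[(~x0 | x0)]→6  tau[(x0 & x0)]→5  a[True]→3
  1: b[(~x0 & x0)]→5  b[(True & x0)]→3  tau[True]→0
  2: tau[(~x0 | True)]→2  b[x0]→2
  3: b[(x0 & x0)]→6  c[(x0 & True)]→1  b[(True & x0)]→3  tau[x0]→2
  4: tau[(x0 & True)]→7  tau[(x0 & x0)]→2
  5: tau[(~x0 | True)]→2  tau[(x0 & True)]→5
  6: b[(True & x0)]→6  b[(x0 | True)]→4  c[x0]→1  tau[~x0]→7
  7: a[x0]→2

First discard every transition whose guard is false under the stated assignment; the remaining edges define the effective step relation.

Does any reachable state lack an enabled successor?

Reachable = {0,3,4,6,7}
  0: a→3  tau→6  [2 out]
  3: ∅  [deadlock]
  4: ∅  [deadlock]
  6: b→4  tau→7  [2 out]
  7: ∅  [deadlock]
trace reaching 3: a

Answer: DEADLOCK at state 3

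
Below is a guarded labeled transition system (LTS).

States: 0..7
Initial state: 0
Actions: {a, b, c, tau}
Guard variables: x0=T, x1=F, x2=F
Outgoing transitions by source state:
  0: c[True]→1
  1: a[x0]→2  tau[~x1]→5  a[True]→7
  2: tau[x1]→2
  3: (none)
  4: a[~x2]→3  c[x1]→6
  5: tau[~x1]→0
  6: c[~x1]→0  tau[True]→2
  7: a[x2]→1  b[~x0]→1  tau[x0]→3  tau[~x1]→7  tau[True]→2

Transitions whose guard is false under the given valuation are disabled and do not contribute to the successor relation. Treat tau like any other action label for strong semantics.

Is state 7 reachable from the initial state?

Answer: REACHABLE

Analysis:
11 transition(s) survive guard evaluation.
Layer 0: {0}
Layer 1: {1}  cumulative {0,1}
Layer 2: {2,5,7}  cumulative {0,1,2,5,7}
Layer 3: {3}  cumulative {0,1,2,3,5,7}
Reach set: {0,1,2,3,5,7}
Path to 7: c·a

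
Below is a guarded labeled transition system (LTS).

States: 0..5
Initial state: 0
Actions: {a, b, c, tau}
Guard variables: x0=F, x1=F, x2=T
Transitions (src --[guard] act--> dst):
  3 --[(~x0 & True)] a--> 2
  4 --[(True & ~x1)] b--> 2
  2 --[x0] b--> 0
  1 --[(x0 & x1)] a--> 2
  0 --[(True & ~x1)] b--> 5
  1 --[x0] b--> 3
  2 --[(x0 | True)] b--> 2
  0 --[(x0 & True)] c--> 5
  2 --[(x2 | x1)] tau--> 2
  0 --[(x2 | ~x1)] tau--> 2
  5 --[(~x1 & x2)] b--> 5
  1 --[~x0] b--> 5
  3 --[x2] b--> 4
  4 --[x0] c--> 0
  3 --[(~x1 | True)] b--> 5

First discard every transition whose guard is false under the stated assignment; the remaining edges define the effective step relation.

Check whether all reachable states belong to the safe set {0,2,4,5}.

Inv-set: {0,2,4,5}
Reach set: {0,2,5}
  0: safe
  2: safe
  5: safe

Answer: INVARIANT HOLDS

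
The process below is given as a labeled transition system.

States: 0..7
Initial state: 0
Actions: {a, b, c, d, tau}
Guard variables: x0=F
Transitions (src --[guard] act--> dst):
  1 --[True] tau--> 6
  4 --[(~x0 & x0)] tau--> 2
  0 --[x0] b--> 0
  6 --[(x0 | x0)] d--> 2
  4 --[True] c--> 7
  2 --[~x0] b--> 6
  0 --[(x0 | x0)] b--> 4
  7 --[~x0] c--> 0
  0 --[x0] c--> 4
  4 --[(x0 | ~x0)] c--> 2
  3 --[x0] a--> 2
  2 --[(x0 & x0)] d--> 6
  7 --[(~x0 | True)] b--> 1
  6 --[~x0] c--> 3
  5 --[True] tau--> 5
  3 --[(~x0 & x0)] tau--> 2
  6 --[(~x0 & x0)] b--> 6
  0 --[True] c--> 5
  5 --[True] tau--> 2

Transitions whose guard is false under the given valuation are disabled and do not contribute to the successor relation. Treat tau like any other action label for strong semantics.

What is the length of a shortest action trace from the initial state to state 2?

Layered search for 2:
  depth 0: {0}
  depth 1: {5}
  depth 2: {2}
depth(2)=2, e.g. c·tau

Answer: 2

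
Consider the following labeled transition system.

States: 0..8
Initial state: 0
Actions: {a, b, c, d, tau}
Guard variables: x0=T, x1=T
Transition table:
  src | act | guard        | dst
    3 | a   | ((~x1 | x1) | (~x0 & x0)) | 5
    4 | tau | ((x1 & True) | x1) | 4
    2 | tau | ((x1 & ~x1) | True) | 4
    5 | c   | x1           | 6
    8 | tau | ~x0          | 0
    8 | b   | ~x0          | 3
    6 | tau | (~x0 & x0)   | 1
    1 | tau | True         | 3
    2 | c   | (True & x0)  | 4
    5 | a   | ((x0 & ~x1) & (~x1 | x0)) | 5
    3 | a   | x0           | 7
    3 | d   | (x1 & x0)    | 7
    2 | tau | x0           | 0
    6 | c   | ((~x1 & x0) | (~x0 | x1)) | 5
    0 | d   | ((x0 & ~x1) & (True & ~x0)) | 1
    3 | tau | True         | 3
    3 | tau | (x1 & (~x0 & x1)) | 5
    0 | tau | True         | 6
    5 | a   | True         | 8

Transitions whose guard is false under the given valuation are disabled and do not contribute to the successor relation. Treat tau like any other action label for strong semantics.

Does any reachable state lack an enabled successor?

Answer: DEADLOCK at state 8

Analysis:
Reachable = {0,5,6,8}
  0: tau→6  [deg 1]
  5: a→8  c→6  [deg 2]
  6: c→5  [deg 1]
  8: ∅  [STUCK]
Path to 8: tau·c·a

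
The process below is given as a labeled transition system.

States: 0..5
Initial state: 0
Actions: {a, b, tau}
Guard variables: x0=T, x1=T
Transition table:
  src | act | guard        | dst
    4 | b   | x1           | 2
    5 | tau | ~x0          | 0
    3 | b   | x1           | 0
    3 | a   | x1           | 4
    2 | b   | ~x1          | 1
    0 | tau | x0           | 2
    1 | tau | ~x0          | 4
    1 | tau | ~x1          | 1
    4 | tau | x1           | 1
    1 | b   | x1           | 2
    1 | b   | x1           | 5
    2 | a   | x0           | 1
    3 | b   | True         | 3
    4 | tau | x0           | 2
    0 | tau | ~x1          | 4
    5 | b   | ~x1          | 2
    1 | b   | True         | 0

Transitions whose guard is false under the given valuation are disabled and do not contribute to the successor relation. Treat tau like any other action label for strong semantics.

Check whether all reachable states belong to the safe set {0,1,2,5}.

Safe = {0,1,2,5}
R = {0,1,2,5}
  0: safe
  1: safe
  2: safe
  5: safe

Answer: INVARIANT HOLDS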